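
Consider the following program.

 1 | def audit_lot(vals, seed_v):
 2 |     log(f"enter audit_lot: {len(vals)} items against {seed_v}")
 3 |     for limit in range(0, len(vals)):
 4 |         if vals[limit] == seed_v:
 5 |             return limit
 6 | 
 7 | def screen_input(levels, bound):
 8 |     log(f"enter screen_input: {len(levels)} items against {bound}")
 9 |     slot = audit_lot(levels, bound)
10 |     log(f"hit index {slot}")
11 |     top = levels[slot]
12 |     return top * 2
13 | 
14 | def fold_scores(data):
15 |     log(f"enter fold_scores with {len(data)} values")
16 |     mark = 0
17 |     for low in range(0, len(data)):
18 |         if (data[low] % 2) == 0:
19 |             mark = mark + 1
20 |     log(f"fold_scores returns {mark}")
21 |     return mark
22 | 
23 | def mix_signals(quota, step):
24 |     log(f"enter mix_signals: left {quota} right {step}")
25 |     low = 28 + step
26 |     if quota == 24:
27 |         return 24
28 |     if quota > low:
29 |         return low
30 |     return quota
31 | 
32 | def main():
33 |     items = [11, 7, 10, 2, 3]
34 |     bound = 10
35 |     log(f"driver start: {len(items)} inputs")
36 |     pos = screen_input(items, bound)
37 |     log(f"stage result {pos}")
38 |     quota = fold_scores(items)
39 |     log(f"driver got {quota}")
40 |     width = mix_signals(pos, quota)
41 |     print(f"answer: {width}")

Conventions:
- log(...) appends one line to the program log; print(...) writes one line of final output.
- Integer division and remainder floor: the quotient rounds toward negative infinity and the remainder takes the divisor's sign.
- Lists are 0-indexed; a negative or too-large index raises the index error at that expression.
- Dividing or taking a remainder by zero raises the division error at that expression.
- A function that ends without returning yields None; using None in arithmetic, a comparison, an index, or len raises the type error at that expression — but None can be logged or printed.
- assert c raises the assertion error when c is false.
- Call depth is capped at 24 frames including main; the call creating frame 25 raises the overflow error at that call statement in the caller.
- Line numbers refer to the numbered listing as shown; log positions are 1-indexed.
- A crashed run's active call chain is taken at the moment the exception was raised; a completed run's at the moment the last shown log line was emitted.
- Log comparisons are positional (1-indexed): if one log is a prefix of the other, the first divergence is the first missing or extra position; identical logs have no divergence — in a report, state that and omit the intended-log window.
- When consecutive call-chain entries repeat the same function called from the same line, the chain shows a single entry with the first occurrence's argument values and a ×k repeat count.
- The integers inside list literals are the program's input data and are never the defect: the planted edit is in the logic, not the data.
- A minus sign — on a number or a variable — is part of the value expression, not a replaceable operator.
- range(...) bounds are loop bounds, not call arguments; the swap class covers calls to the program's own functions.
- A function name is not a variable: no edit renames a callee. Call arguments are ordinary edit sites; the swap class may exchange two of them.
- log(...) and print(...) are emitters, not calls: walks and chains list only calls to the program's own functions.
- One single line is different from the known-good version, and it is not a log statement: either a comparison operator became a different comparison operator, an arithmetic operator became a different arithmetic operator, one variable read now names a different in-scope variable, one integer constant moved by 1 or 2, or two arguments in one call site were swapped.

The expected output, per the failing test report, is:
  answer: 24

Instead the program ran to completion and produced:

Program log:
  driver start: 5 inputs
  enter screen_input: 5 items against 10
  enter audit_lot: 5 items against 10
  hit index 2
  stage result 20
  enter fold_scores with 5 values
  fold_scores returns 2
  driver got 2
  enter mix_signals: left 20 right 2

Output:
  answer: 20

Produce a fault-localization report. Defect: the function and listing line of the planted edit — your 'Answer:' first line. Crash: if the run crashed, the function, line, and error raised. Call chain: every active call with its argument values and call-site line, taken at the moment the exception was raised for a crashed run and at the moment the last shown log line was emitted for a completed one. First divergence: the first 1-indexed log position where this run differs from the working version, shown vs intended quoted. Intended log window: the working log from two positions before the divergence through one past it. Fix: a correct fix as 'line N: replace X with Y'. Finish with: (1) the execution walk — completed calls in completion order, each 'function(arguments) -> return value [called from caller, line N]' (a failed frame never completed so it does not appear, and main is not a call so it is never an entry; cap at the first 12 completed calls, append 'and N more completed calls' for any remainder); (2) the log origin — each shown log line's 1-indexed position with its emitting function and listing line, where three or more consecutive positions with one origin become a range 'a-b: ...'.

Answer: the defect is in mix_signals at line 26.
Key fact: The logs agree in full; only the final output differs.
Call chain: main -> mix_signals(20, 2) (called at line 40).
First divergence: there is none — every log position agrees.
Execution walk:
  audit_lot([11, 7, 10, 2, 3], 10) -> 2  [called from screen_input, line 9]
  screen_input([11, 7, 10, 2, 3], 10) -> 20  [called from main, line 36]
  fold_scores([11, 7, 10, 2, 3]) -> 2  [called from main, line 38]
  mix_signals(20, 2) -> 20  [called from main, line 40]
Log origins:
  1: from main, line 35
  2: from screen_input, line 8
  3: from audit_lot, line 2
  4: from screen_input, line 10
  5: from main, line 37
  6: from fold_scores, line 15
  7: from fold_scores, line 20
  8: from main, line 39
  9: from mix_signals, line 24
A correct fix: line 26: replace `==` with `<`.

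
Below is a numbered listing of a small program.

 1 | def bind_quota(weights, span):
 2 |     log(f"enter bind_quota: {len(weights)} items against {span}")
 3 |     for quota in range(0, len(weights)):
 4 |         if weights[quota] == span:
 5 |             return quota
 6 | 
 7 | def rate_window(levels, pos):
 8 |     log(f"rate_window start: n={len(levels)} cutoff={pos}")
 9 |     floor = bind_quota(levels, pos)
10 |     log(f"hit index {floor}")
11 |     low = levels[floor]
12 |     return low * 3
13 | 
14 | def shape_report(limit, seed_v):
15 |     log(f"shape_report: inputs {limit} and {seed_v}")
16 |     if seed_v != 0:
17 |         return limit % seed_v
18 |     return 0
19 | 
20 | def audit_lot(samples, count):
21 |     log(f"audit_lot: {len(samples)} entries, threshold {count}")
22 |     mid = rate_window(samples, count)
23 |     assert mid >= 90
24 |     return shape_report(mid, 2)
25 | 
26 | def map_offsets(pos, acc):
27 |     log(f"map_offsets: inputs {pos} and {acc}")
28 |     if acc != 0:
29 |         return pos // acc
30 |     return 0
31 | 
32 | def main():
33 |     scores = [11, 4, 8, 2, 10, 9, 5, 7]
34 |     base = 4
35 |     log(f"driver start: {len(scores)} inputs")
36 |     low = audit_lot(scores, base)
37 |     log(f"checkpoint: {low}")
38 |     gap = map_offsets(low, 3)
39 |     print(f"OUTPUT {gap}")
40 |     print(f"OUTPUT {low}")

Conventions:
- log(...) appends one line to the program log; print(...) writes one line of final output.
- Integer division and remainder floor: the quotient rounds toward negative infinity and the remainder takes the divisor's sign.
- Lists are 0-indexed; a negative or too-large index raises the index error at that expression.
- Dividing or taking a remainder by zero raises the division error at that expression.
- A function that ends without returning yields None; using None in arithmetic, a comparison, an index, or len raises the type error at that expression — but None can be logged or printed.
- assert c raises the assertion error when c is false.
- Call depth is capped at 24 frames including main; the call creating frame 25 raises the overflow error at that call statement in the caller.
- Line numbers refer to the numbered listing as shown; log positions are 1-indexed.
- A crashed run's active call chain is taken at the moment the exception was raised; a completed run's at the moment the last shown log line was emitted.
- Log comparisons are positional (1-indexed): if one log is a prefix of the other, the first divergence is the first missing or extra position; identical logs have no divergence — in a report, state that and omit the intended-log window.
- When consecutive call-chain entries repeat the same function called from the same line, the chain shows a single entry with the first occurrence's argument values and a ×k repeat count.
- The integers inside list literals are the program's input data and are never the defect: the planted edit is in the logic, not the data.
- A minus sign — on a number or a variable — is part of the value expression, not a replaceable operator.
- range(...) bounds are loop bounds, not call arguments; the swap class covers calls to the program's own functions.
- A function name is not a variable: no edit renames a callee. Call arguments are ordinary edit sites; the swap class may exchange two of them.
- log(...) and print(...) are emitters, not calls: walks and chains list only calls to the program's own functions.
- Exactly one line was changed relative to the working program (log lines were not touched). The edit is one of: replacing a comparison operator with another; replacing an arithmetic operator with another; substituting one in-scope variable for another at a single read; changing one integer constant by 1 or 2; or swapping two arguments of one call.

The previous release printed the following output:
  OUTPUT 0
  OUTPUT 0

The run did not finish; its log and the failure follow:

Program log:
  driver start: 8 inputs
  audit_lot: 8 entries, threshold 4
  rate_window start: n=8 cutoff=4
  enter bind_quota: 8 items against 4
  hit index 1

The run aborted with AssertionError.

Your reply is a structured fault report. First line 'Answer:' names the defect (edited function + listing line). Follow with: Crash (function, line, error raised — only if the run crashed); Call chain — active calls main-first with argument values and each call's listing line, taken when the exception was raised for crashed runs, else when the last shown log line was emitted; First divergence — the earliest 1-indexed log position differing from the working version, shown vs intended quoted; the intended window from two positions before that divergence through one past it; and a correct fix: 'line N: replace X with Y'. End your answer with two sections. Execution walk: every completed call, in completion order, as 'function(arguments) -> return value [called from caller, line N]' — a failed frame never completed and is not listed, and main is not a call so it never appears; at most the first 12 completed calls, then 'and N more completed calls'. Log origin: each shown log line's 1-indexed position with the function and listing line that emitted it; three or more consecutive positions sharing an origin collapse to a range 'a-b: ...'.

Answer: the defect is in audit_lot at line 23.
Key fact: The log ends early — 5 lines, where the working version next logs 'shape_report: inputs 12 and 2'.
Crash: audit_lot, line 23, AssertionError.
Call chain: main -> audit_lot([11, 4, 8, 2, 10, 9, 5, 7], 4) (called at line 36).
First divergence: position 6 (shown log ended at 5 lines; the working version continues: 'shape_report: inputs 12 and 2').
Intended log window:
  4: enter bind_quota: 8 items against 4
  5: hit index 1
  6: shape_report: inputs 12 and 2
  7: checkpoint: 0
Execution walk:
  bind_quota([11, 4, 8, 2, 10, 9, 5, 7], 4) -> 1  [called from rate_window, line 9]
  rate_window([11, 4, 8, 2, 10, 9, 5, 7], 4) -> 12  [called from audit_lot, line 22]
Log line origins:
  1: emitted by main (line 35)
  2: emitted by audit_lot (line 21)
  3: emitted by rate_window (line 8)
  4: emitted by bind_quota (line 2)
  5: emitted by rate_window (line 10)
A correct fix: line 23: replace `>=` with `<=`.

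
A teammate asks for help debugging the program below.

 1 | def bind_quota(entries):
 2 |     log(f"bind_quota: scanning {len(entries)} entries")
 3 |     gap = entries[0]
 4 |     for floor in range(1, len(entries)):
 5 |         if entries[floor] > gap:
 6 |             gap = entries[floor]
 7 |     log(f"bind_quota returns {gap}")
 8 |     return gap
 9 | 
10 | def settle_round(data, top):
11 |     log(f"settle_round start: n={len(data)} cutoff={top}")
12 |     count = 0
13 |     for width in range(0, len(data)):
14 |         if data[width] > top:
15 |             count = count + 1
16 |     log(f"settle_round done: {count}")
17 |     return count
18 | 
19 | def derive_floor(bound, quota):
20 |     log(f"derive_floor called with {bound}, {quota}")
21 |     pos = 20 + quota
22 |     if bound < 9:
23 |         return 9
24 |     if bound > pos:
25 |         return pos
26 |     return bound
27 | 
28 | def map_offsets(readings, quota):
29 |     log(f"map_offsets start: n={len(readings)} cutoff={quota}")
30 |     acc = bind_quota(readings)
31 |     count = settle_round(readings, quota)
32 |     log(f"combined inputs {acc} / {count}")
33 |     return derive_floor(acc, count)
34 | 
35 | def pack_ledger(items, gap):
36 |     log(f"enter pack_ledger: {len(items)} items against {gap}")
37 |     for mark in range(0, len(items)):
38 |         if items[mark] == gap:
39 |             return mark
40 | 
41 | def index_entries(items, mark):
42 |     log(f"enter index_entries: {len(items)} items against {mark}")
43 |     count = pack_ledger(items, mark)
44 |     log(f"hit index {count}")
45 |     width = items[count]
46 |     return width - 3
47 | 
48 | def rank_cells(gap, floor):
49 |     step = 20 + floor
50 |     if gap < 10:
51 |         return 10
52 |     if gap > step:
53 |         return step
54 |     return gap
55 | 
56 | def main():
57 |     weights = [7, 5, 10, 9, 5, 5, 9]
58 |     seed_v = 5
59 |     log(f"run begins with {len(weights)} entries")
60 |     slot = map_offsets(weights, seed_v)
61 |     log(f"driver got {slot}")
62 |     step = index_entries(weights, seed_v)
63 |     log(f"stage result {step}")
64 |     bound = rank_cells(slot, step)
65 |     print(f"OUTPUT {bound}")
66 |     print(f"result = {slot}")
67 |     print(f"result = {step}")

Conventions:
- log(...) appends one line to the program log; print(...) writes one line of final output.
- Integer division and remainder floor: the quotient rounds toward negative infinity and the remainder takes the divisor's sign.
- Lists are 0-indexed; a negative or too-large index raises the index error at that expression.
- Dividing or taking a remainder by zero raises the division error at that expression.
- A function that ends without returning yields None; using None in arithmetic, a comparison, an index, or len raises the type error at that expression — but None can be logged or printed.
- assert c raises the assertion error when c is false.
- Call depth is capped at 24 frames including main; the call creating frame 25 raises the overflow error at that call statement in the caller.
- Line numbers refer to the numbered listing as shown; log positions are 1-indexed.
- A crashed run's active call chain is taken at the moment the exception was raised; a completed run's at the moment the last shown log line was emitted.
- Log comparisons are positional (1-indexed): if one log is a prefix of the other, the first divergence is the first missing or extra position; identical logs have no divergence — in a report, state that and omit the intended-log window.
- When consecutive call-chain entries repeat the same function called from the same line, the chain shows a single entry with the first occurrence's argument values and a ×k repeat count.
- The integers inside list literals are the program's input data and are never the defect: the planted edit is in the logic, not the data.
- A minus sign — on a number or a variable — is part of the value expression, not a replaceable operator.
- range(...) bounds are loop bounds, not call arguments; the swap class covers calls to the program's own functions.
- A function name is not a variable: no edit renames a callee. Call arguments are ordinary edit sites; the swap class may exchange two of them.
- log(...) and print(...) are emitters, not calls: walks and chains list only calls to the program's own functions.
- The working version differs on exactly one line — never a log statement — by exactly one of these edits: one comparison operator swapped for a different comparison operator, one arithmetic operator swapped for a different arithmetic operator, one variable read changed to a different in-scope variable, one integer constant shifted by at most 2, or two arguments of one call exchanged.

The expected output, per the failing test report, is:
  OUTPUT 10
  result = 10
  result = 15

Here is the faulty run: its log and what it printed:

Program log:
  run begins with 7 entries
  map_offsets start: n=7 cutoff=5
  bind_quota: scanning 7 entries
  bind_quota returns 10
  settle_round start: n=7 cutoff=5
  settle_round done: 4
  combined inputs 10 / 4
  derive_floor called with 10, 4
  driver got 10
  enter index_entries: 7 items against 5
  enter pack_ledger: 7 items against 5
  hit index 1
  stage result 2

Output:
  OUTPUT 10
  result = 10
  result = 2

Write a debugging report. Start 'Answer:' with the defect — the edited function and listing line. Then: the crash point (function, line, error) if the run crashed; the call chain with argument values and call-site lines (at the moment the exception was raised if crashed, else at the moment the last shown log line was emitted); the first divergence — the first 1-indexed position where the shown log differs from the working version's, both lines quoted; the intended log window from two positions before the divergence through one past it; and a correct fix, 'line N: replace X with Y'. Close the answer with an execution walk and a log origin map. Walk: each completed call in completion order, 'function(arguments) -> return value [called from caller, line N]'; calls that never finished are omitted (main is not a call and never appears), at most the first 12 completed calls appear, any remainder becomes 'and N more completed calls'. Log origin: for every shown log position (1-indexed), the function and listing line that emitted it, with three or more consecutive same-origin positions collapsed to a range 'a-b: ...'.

Answer: the defect is in index_entries at line 46.
Key observation: At log position 13 the runs split — shown 'stage result 2', but the working version logs 'stage result 15'.
Call chain: main.
First divergence: position 13 — shown 'stage result 2', intended 'stage result 15'.
Intended log window:
  11: enter pack_ledger: 7 items against 5
  12: hit index 1
  13: stage result 15
Execution walk:
  bind_quota([7, 5, 10, 9, 5, 5, 9]) -> 10  [called from map_offsets, line 30]
  settle_round([7, 5, 10, 9, 5, 5, 9], 5) -> 4  [called from map_offsets, line 31]
  derive_floor(10, 4) -> 10  [called from map_offsets, line 33]
  map_offsets([7, 5, 10, 9, 5, 5, 9], 5) -> 10  [called from main, line 60]
  pack_ledger([7, 5, 10, 9, 5, 5, 9], 5) -> 1  [called from index_entries, line 43]
  index_entries([7, 5, 10, 9, 5, 5, 9], 5) -> 2  [called from main, line 62]
  rank_cells(10, 2) -> 10  [called from main, line 64]
Log origins:
  1 — main, line 59
  2 — map_offsets, line 29
  3 — bind_quota, line 2
  4 — bind_quota, line 7
  5 — settle_round, line 11
  6 — settle_round, line 16
  7 — map_offsets, line 32
  8 — derive_floor, line 20
  9 — main, line 61
  10 — index_entries, line 42
  11 — pack_ledger, line 36
  12 — index_entries, line 44
  13 — main, line 63
A correct fix: line 46: replace `-` with `*`.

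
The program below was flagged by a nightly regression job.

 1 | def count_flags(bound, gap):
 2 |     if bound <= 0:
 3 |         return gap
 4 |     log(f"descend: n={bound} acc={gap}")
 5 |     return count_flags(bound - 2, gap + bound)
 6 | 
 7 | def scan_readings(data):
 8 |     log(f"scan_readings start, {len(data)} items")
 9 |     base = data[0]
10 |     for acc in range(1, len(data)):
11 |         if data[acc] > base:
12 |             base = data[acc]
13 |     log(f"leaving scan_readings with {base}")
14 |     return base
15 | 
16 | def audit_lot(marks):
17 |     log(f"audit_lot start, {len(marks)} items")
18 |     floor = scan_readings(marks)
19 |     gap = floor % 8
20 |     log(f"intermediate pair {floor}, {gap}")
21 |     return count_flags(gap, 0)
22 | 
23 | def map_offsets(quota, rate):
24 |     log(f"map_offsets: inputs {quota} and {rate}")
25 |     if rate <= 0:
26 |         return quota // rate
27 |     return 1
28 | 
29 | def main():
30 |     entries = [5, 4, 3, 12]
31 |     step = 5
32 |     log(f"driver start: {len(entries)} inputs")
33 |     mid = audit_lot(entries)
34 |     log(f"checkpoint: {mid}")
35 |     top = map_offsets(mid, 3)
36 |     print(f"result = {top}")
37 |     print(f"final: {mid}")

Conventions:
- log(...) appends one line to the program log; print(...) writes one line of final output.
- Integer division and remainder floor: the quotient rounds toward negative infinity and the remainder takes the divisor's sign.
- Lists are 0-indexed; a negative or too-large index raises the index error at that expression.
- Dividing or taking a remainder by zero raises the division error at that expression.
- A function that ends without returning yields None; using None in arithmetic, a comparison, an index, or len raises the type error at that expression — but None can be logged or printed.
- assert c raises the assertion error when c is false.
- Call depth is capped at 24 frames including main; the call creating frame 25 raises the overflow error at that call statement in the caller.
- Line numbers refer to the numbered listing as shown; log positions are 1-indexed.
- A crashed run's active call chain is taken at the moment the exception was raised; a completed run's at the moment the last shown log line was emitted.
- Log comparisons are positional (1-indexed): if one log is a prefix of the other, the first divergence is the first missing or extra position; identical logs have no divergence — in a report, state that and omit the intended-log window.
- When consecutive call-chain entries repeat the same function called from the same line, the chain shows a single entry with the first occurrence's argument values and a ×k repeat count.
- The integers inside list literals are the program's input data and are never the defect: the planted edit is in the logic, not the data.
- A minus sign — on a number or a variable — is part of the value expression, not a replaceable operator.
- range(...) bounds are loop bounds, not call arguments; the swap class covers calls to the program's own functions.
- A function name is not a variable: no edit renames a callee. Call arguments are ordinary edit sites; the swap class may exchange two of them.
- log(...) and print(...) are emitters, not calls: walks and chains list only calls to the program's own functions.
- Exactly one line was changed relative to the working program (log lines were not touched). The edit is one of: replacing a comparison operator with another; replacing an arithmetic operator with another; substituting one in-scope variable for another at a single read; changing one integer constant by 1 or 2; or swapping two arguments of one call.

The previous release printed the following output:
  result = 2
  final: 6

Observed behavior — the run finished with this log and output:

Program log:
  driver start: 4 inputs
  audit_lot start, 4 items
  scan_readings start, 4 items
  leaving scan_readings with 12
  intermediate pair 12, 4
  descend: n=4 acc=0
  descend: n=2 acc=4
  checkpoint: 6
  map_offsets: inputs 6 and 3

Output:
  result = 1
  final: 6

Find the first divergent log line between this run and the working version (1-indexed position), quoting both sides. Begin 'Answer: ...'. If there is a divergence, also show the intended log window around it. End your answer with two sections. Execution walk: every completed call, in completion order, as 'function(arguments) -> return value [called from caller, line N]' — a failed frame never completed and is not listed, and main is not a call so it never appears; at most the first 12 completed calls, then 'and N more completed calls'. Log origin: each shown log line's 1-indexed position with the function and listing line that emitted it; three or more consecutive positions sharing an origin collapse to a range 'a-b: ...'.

Answer: there is none — every log position agrees.
Execution walk:
  scan_readings([5, 4, 3, 12]) -> 12  [called from audit_lot, line 18]
  count_flags(0, 6) -> 6  [called from count_flags, line 5]
  count_flags(2, 4) -> 6  [called from count_flags, line 5]
  count_flags(4, 0) -> 6  [called from audit_lot, line 21]
  audit_lot([5, 4, 3, 12]) -> 6  [called from main, line 33]
  map_offsets(6, 3) -> 1  [called from main, line 35]
Log origins:
  1: emitted by main (line 32)
  2: emitted by audit_lot (line 17)
  3: emitted by scan_readings (line 8)
  4: emitted by scan_readings (line 13)
  5: emitted by audit_lot (line 20)
  6: emitted by count_flags (line 4)
  7: emitted by count_flags (line 4)
  8: emitted by main (line 34)
  9: emitted by map_offsets (line 24)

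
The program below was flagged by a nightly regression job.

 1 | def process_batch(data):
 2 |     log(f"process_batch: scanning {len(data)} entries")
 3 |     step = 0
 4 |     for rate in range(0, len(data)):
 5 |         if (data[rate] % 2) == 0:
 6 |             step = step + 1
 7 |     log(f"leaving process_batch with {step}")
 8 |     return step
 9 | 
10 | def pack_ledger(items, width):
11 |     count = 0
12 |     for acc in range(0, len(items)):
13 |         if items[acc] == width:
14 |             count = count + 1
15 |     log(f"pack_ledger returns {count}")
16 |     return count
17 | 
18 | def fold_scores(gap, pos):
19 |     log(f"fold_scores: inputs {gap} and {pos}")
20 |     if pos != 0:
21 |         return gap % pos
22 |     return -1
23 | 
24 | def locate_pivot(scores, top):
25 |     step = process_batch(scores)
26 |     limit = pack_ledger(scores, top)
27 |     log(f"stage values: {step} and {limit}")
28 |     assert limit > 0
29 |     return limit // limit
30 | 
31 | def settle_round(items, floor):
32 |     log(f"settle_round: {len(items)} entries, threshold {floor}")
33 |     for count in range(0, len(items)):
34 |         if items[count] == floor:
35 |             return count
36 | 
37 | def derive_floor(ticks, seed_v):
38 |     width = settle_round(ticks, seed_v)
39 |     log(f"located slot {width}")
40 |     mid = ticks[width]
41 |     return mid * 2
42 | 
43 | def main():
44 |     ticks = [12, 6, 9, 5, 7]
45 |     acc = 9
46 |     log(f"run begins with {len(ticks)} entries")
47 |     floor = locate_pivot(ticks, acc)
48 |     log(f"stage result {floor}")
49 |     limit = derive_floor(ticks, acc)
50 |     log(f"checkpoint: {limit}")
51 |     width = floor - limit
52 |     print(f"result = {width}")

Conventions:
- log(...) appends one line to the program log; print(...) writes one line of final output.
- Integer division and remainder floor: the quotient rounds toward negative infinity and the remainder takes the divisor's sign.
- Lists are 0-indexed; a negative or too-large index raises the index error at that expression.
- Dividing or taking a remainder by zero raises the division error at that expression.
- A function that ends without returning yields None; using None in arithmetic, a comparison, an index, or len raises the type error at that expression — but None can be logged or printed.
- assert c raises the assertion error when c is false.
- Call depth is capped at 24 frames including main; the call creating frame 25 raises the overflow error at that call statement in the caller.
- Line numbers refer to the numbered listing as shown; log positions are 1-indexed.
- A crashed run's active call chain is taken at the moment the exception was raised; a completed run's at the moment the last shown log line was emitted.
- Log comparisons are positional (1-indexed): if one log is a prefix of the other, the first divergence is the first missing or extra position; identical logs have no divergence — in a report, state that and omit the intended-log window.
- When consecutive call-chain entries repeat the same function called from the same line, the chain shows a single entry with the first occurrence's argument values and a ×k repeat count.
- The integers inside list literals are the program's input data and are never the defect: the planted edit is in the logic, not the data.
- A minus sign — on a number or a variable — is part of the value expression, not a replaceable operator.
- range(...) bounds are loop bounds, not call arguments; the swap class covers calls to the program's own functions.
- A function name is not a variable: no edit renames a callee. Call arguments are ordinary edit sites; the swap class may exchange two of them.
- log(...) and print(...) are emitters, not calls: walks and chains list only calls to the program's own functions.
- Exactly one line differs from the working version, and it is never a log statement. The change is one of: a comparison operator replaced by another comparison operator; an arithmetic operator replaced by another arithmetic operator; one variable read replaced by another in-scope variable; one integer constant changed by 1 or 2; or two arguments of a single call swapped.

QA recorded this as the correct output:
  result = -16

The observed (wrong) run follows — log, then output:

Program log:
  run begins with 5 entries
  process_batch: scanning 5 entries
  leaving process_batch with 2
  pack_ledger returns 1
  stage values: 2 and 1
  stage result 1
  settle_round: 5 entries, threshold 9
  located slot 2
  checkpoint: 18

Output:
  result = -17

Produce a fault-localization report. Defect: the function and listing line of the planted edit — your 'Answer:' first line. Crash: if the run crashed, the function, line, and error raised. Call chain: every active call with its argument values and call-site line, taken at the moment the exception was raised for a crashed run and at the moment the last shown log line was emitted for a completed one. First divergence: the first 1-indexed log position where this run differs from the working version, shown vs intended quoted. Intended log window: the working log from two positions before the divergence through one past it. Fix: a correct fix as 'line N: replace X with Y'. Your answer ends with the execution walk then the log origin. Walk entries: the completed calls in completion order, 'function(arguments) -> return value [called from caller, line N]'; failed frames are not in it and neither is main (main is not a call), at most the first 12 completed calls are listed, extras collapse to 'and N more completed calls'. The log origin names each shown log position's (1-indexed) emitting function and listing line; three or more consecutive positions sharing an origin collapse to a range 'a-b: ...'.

Answer: the defect is in locate_pivot at line 29.
The tell: The earliest visible damage is log position 6 — 'stage result 1' rather than the intended 'stage result 2'.
Call chain: main.
First divergence: position 6 — the shown line 'stage result 1' should read 'stage result 2'.
Intended log window:
  4: pack_ledger returns 1
  5: stage values: 2 and 1
  6: stage result 2
  7: settle_round: 5 entries, threshold 9
Execution walk:
  process_batch([12, 6, 9, 5, 7]) -> 2  [called from locate_pivot, line 25]
  pack_ledger([12, 6, 9, 5, 7], 9) -> 1  [called from locate_pivot, line 26]
  locate_pivot([12, 6, 9, 5, 7], 9) -> 1  [called from main, line 47]
  settle_round([12, 6, 9, 5, 7], 9) -> 2  [called from derive_floor, line 38]
  derive_floor([12, 6, 9, 5, 7], 9) -> 18  [called from main, line 49]
Log line origins:
  1: emitted by main (line 46)
  2: emitted by process_batch (line 2)
  3: emitted by process_batch (line 7)
  4: emitted by pack_ledger (line 15)
  5: emitted by locate_pivot (line 27)
  6: emitted by main (line 48)
  7: emitted by settle_round (line 32)
  8: emitted by derive_floor (line 39)
  9: emitted by main (line 50)
A correct fix: line 29: replace `limit // limit` with `step // limit`.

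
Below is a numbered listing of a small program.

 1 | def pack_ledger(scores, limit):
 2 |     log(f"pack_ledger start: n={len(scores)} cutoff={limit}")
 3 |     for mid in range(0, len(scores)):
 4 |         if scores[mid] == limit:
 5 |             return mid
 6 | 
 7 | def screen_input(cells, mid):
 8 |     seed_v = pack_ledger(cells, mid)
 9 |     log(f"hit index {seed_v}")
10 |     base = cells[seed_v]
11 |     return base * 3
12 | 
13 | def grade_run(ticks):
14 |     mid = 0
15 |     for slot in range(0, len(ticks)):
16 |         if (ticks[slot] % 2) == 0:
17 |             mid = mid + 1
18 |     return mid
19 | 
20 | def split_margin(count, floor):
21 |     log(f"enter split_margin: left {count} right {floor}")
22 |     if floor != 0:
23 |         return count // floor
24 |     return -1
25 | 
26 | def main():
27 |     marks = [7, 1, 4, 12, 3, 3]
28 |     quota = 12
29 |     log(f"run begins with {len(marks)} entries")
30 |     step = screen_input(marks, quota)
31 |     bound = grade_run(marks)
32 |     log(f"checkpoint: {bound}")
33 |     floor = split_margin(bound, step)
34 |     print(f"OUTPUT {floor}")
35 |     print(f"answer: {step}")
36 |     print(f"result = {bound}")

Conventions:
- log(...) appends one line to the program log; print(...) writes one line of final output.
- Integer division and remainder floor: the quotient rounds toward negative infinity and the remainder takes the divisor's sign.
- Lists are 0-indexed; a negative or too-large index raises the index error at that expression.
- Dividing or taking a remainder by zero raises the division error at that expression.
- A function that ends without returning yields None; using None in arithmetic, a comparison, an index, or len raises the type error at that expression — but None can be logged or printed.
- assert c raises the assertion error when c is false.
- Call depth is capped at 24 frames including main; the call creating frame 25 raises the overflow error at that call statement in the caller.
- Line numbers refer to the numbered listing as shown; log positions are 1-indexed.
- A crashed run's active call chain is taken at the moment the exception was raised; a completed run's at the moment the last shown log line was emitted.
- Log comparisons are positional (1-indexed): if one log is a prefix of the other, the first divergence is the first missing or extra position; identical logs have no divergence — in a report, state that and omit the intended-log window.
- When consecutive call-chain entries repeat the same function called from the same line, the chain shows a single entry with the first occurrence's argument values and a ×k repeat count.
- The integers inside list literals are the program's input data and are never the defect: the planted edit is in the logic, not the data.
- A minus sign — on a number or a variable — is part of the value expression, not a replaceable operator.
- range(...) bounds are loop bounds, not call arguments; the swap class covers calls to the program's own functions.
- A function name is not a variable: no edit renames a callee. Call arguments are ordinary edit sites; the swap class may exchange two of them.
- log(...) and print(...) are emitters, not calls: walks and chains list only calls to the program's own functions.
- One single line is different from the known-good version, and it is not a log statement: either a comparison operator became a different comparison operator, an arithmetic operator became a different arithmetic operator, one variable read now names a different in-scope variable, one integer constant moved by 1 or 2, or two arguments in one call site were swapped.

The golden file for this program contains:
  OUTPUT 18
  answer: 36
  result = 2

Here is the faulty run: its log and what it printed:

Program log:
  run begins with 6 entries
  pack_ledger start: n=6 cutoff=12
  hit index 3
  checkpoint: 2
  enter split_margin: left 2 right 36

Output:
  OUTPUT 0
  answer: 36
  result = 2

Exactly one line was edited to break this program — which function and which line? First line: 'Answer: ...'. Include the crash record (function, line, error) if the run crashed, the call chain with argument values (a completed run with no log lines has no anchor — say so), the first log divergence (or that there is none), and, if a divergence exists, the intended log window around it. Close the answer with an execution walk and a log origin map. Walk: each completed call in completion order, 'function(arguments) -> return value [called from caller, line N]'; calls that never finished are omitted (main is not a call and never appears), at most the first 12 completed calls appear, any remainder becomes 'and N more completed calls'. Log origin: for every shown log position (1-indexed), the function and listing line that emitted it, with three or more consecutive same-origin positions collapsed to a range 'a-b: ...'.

Answer: the defect is in main at line 33.
Key fact: The log first diverges at position 5: the faulty run prints 'enter split_margin: left 2 right 36' where the working version prints 'enter split_margin: left 36 right 2'.
Call chain: main -> split_margin(2, 36) (called at line 33).
First divergence: position 5 — the shown line 'enter split_margin: left 2 right 36' should read 'enter split_margin: left 36 right 2'.
Intended log window:
  3: hit index 3
  4: checkpoint: 2
  5: enter split_margin: left 36 right 2
Execution walk:
  pack_ledger([7, 1, 4, 12, 3, 3], 12) -> 3  [called from screen_input, line 8]
  screen_input([7, 1, 4, 12, 3, 3], 12) -> 36  [called from main, line 30]
  grade_run([7, 1, 4, 12, 3, 3]) -> 2  [called from main, line 31]
  split_margin(2, 36) -> 0  [called from main, line 33]
Log line origins:
  1: emitted by main (line 29)
  2: emitted by pack_ledger (line 2)
  3: emitted by screen_input (line 9)
  4: emitted by main (line 32)
  5: emitted by split_margin (line 21)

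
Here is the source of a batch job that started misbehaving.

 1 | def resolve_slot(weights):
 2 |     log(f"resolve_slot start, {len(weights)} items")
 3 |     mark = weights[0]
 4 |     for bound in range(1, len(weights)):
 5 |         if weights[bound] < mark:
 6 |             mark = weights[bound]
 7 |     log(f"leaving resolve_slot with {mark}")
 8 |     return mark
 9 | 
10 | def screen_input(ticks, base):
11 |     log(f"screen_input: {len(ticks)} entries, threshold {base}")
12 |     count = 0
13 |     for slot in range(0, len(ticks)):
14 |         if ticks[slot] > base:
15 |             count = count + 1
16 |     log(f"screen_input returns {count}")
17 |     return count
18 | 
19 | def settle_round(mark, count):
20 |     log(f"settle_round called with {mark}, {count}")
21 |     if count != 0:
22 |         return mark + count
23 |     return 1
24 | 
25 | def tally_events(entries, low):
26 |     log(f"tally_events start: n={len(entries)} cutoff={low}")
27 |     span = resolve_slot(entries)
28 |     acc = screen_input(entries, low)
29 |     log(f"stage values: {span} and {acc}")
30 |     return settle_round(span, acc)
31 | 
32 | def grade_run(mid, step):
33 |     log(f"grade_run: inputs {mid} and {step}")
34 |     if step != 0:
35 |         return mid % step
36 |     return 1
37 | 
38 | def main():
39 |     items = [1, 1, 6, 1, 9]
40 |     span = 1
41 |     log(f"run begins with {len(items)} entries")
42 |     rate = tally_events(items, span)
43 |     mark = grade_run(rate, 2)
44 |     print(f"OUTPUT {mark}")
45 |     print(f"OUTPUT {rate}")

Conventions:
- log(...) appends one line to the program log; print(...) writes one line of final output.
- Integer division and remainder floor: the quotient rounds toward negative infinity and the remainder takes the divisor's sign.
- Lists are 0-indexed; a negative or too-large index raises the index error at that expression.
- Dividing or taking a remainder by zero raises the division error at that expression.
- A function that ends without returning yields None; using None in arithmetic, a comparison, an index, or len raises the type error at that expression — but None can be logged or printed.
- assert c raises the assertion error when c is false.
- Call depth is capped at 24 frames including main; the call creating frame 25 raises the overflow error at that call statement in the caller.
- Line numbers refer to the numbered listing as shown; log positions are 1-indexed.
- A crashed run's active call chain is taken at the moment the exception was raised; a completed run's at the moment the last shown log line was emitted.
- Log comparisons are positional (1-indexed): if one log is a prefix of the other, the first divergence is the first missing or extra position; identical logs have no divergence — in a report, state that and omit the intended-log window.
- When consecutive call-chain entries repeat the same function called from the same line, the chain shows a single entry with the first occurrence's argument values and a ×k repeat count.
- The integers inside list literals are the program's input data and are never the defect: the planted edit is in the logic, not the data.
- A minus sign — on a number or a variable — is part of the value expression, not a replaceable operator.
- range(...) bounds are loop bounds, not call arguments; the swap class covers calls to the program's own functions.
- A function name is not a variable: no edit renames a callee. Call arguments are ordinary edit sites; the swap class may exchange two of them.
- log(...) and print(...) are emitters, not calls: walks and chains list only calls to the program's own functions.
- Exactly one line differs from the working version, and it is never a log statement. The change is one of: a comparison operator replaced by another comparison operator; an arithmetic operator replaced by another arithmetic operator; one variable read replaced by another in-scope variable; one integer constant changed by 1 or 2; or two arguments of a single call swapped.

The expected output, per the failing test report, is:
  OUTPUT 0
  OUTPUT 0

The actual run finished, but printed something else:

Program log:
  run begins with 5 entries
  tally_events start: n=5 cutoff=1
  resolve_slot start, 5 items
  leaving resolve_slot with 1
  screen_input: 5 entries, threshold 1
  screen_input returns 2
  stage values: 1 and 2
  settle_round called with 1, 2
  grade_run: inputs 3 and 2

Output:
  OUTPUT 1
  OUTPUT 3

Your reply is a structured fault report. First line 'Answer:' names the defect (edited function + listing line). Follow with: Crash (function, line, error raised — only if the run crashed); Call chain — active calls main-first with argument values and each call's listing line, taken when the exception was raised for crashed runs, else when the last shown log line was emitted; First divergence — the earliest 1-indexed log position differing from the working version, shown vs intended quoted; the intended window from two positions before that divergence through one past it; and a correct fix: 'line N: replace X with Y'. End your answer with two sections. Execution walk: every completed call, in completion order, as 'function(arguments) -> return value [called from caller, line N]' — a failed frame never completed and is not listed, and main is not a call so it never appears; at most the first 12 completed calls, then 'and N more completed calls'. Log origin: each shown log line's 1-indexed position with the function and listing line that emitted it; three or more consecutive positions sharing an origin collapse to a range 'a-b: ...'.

Answer: the defect is in settle_round at line 22.
The tell: The log first diverges at position 9: the faulty run prints 'grade_run: inputs 3 and 2' where the working version prints 'grade_run: inputs 0 and 2'.
Call chain: main -> grade_run(3, 2) (called at line 43).
First divergence: position 9 — the shown line 'grade_run: inputs 3 and 2' should read 'grade_run: inputs 0 and 2'.
Intended log window:
  7: stage values: 1 and 2
  8: settle_round called with 1, 2
  9: grade_run: inputs 0 and 2
Execution walk:
  resolve_slot([1, 1, 6, 1, 9]) -> 1  [called from tally_events, line 27]
  screen_input([1, 1, 6, 1, 9], 1) -> 2  [called from tally_events, line 28]
  settle_round(1, 2) -> 3  [called from tally_events, line 30]
  tally_events([1, 1, 6, 1, 9], 1) -> 3  [called from main, line 42]
  grade_run(3, 2) -> 1  [called from main, line 43]
Log origin:
  1: emitted by main (line 41)
  2: emitted by tally_events (line 26)
  3: emitted by resolve_slot (line 2)
  4: emitted by resolve_slot (line 7)
  5: emitted by screen_input (line 11)
  6: emitted by screen_input (line 16)
  7: emitted by tally_events (line 29)
  8: emitted by settle_round (line 20)
  9: emitted by grade_run (line 33)
A correct fix: line 22: replace `+` with `//`.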